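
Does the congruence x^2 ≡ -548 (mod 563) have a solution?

no

(-548|563)
  = (15|563)    [-548 ≡ 15 mod 563]
  = -(563|15)    [QR: both ≡ 3 mod 4, sign flips]
  = -(8|15)    [563 ≡ 8 mod 15]
  = -(1|15)    [15 ≡ 7 mod 8 ⇒ (2|15)^3 = +1]
  = -1    [(1|15) = 1]
(-548|563) = -1, and 563 is prime, so -548 is not a quadratic residue mod 563.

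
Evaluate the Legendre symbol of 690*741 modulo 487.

-1

By multiplicativity, (690·741 / 487) = (690 / 487)·(741 / 487).
First factor (690 / 487):
(690 / 487)
  = (203 / 487)    [690 ≡ 203 mod 487]
  = -(487 / 203)    [QR: both ≡ 3 mod 4, sign flips]
  = -(81 / 203)    [487 ≡ 81 mod 203]
  = -(203 / 81)    [QR: 81 ≡ 1 mod 4, sign kept]
  = -(41 / 81)    [203 ≡ 41 mod 81]
  = -(81 / 41)    [QR: 41 ≡ 1 mod 4, sign kept]
  = -(40 / 41)    [81 ≡ 40 mod 41]
  = -(5 / 41)    [41 ≡ 1 mod 8 ⇒ (2 / 41)^3 = +1]
  = -(41 / 5)    [QR: 5 ≡ 1 mod 4, sign kept]
  = -(1 / 5)    [41 ≡ 1 mod 5]
  = -1    [(1 / 5) = 1]
Second factor (741 / 487):
(741 / 487)
  = (254 / 487)    [741 ≡ 254 mod 487]
  = (127 / 487)    [487 ≡ 7 mod 8 ⇒ (2 / 487) = +1]
  = -(487 / 127)    [QR: both ≡ 3 mod 4, sign flips]
  = -(106 / 127)    [487 ≡ 106 mod 127]
  = -(53 / 127)    [127 ≡ 7 mod 8 ⇒ (2 / 127) = +1]
  = -(127 / 53)    [QR: 53 ≡ 1 mod 4, sign kept]
  = -(21 / 53)    [127 ≡ 21 mod 53]
  = -(53 / 21)    [QR: 21 ≡ 1 mod 4, sign kept]
  = -(11 / 21)    [53 ≡ 11 mod 21]
  = -(21 / 11)    [QR: 21 ≡ 1 mod 4, sign kept]
  = -(10 / 11)    [21 ≡ 10 mod 11]
  = (5 / 11)    [11 ≡ 3 mod 8 ⇒ (2 / 11) = -1]
  = (11 / 5)    [QR: 5 ≡ 1 mod 4, sign kept]
  = (1 / 5)    [11 ≡ 1 mod 5]
  = 1    [(1 / 5) = 1]
Product: (-1)·(1) = -1.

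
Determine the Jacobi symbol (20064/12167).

Reduce the numerator: 20064 ≡ 7897 (mod 12167), so (20064/12167) = (7897/12167).
7897 ≡ 1 (mod 4), so quadratic reciprocity gives (7897/12167) = (12167/7897). Reduce: 12167 ≡ 4270 (mod 7897). Now have (4270/7897).
Factor out 2: 4270 = 2·2135. Since 7897 ≡ 1 (mod 8), (2/7897) = +1. Now have (2135/7897).
7897 ≡ 1 (mod 4), so quadratic reciprocity gives (2135/7897) = (7897/2135). Reduce: 7897 ≡ 1492 (mod 2135). Now have (1492/2135).
Factor out 2: 1492 = 2^2·373. Since 2135 ≡ 7 (mod 8), (2/2135) = +1, and (2/2135)^2 = +1. Now have (373/2135).
373 ≡ 1 (mod 4), so quadratic reciprocity gives (373/2135) = (2135/373). Reduce: 2135 ≡ 270 (mod 373). Now have (270/373).
Factor out 2: 270 = 2·135. Since 373 ≡ 5 (mod 8), (2/373) = -1. Now have -(135/373).
373 ≡ 1 (mod 4), so quadratic reciprocity gives (135/373) = (373/135). Reduce: 373 ≡ 103 (mod 135). Now have -(103/135).
Both 103 ≡ 3 and 135 ≡ 3 (mod 4), so reciprocity gives (103/135) = -(135/103). Reduce: 135 ≡ 32 (mod 103). Now have (32/103).
Factor out 2: 32 = 2^5. Since 103 ≡ 7 (mod 8), (2/103) = +1, and (2/103)^5 = +1. Now have (1/103).
(1/103) = 1. Collecting the sign factors: 1.

1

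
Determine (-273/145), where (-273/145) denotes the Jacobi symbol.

Pull out -1: (-273/145) = (-1/145)·(273/145). Since 145 ≡ 1 (mod 4), (-1/145) = +1. Now have (273/145).
Reduce the numerator: 273 ≡ 128 (mod 145), so (273/145) = (128/145).
Factor out 2: 128 = 2^7. Since 145 ≡ 1 (mod 8), (2/145) = +1, and (2/145)^7 = +1. Now have (1/145).
(1/145) = 1. Collecting the sign factors: 1.

1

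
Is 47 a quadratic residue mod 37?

Reduce the numerator: 47 ≡ 10 (mod 37), so (47|37) = (10|37).
Factor out 2: 10 = 2·5. Since 37 ≡ 5 (mod 8), (2|37) = -1. Now have -(5|37).
5 ≡ 1 (mod 4), so quadratic reciprocity gives (5|37) = (37|5). Reduce: 37 ≡ 2 (mod 5). Now have -(2|5).
Factor out 2: 2 = 2. Since 5 ≡ 5 (mod 8), (2|5) = -1. Now have (1|5).
(1|5) = 1. Collecting the sign factors: 1.
The Legendre symbol is 1, so x^2 ≡ 47 (mod 37) has solution.

yes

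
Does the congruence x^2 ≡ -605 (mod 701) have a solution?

yes

Reduce the numerator: -605 ≡ 96 (mod 701), so (-605|701) = (96|701).
Factor out 2: 96 = 2^5·3. Since 701 ≡ 5 (mod 8), (2|701) = -1, and (2|701)^5 = -1. Now have -(3|701).
701 ≡ 1 (mod 4), so quadratic reciprocity gives (3|701) = (701|3). Reduce: 701 ≡ 2 (mod 3). Now have -(2|3).
Factor out 2: 2 = 2. Since 3 ≡ 3 (mod 8), (2|3) = -1. Now have (1|3).
(1|3) = 1. Collecting the sign factors: 1.
(-605|701) = 1, and 701 is prime, so -605 is a quadratic residue mod 701.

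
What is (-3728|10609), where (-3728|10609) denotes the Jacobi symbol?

(-3728|10609)
  = (3728|10609)    [10609 ≡ 1 mod 4 ⇒ (-1|10609) = +1]
  = (233|10609)    [10609 ≡ 1 mod 8 ⇒ (2|10609)^4 = +1]
  = (10609|233)    [QR: 233 ≡ 1 mod 4, sign kept]
  = (124|233)    [10609 ≡ 124 mod 233]
  = (31|233)    [233 ≡ 1 mod 8 ⇒ (2|233)^2 = +1]
  = (233|31)    [QR: 233 ≡ 1 mod 4, sign kept]
  = (16|31)    [233 ≡ 16 mod 31]
  = (1|31)    [31 ≡ 7 mod 8 ⇒ (2|31)^4 = +1]
  = 1    [(1|31) = 1]

1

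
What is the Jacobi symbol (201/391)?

201 ≡ 1 (mod 4), so quadratic reciprocity gives (201/391) = (391/201). Reduce: 391 ≡ 190 (mod 201). Now have (190/201).
Factor out 2: 190 = 2·95. Since 201 ≡ 1 (mod 8), (2/201) = +1. Now have (95/201).
201 ≡ 1 (mod 4), so quadratic reciprocity gives (95/201) = (201/95). Reduce: 201 ≡ 11 (mod 95). Now have (11/95).
Both 11 ≡ 3 and 95 ≡ 3 (mod 4), so reciprocity gives (11/95) = -(95/11). Reduce: 95 ≡ 7 (mod 11). Now have -(7/11).
Both 7 ≡ 3 and 11 ≡ 3 (mod 4), so reciprocity gives (7/11) = -(11/7). Reduce: 11 ≡ 4 (mod 7). Now have (4/7).
Factor out 2: 4 = 2^2. Since 7 ≡ 7 (mod 8), (2/7) = +1, and (2/7)^2 = +1. Now have (1/7).
(1/7) = 1. Collecting the sign factors: 1.

1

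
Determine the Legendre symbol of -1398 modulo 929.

(-1398/929)
  = (1398/929)    [929 ≡ 1 mod 4 ⇒ (-1/929) = +1]
  = (469/929)    [1398 ≡ 469 mod 929]
  = (929/469)    [QR: 469 ≡ 1 mod 4, sign kept]
  = (460/469)    [929 ≡ 460 mod 469]
  = (115/469)    [469 ≡ 5 mod 8 ⇒ (2/469)^2 = +1]
  = (469/115)    [QR: 469 ≡ 1 mod 4, sign kept]
  = (9/115)    [469 ≡ 9 mod 115]
  = (115/9)    [QR: 9 ≡ 1 mod 4, sign kept]
  = (7/9)    [115 ≡ 7 mod 9]
  = (9/7)    [QR: 9 ≡ 1 mod 4, sign kept]
  = (2/7)    [9 ≡ 2 mod 7]
  = (1/7)    [7 ≡ 7 mod 8 ⇒ (2/7) = +1]
  = 1    [(1/7) = 1]

1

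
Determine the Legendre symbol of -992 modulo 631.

(-992|631)
  = -(992|631)    [631 ≡ 3 mod 4 ⇒ (-1|631) = -1]
  = -(361|631)    [992 ≡ 361 mod 631]
  = -(631|361)    [QR: 361 ≡ 1 mod 4, sign kept]
  = -(270|361)    [631 ≡ 270 mod 361]
  = -(135|361)    [361 ≡ 1 mod 8 ⇒ (2|361) = +1]
  = -(361|135)    [QR: 361 ≡ 1 mod 4, sign kept]
  = -(91|135)    [361 ≡ 91 mod 135]
  = (135|91)    [QR: both ≡ 3 mod 4, sign flips]
  = (44|91)    [135 ≡ 44 mod 91]
  = (11|91)    [91 ≡ 3 mod 8 ⇒ (2|91)^2 = +1]
  = -(91|11)    [QR: both ≡ 3 mod 4, sign flips]
  = -(3|11)    [91 ≡ 3 mod 11]
  = (11|3)    [QR: both ≡ 3 mod 4, sign flips]
  = (2|3)    [11 ≡ 2 mod 3]
  = -(1|3)    [3 ≡ 3 mod 8 ⇒ (2|3) = -1]
  = -1    [(1|3) = 1]

-1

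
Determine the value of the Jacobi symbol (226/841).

(226/841)
  = (113/841)    [841 ≡ 1 mod 8 ⇒ (2/841) = +1]
  = (841/113)    [QR: 113 ≡ 1 mod 4, sign kept]
  = (50/113)    [841 ≡ 50 mod 113]
  = (25/113)    [113 ≡ 1 mod 8 ⇒ (2/113) = +1]
  = (113/25)    [QR: 25 ≡ 1 mod 4, sign kept]
  = (13/25)    [113 ≡ 13 mod 25]
  = (25/13)    [QR: 13 ≡ 1 mod 4, sign kept]
  = (12/13)    [25 ≡ 12 mod 13]
  = (3/13)    [13 ≡ 5 mod 8 ⇒ (2/13)^2 = +1]
  = (13/3)    [QR: 13 ≡ 1 mod 4, sign kept]
  = (1/3)    [13 ≡ 1 mod 3]
  = 1    [(1/3) = 1]

1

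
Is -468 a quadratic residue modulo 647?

no

(-468/647)
  = (179/647)    [-468 ≡ 179 mod 647]
  = -(647/179)    [QR: both ≡ 3 mod 4, sign flips]
  = -(110/179)    [647 ≡ 110 mod 179]
  = (55/179)    [179 ≡ 3 mod 8 ⇒ (2/179) = -1]
  = -(179/55)    [QR: both ≡ 3 mod 4, sign flips]
  = -(14/55)    [179 ≡ 14 mod 55]
  = -(7/55)    [55 ≡ 7 mod 8 ⇒ (2/55) = +1]
  = (55/7)    [QR: both ≡ 3 mod 4, sign flips]
  = (6/7)    [55 ≡ 6 mod 7]
  = (3/7)    [7 ≡ 7 mod 8 ⇒ (2/7) = +1]
  = -(7/3)    [QR: both ≡ 3 mod 4, sign flips]
  = -(1/3)    [7 ≡ 1 mod 3]
  = -1    [(1/3) = 1]
(-468/647) = -1, and 647 is prime, so -468 is not a quadratic residue mod 647.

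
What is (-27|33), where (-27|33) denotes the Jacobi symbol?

0

Reduce the numerator: -27 ≡ 6 (mod 33), so (-27|33) = (6|33).
Factor out 2: 6 = 2·3. Since 33 ≡ 1 (mod 8), (2|33) = +1. Now have (3|33).
33 ≡ 1 (mod 4), so quadratic reciprocity gives (3|33) = (33|3). Reduce: 33 ≡ 0 (mod 3). Now have (0|3).
The numerator is now 0 with denominator 3 > 1: the symbol is 0.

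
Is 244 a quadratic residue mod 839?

(244|839)
  = (61|839)    [839 ≡ 7 mod 8 ⇒ (2|839)^2 = +1]
  = (839|61)    [QR: 61 ≡ 1 mod 4, sign kept]
  = (46|61)    [839 ≡ 46 mod 61]
  = -(23|61)    [61 ≡ 5 mod 8 ⇒ (2|61) = -1]
  = -(61|23)    [QR: 61 ≡ 1 mod 4, sign kept]
  = -(15|23)    [61 ≡ 15 mod 23]
  = (23|15)    [QR: both ≡ 3 mod 4, sign flips]
  = (8|15)    [23 ≡ 8 mod 15]
  = (1|15)    [15 ≡ 7 mod 8 ⇒ (2|15)^3 = +1]
  = 1    [(1|15) = 1]
(244|839) = 1, and 839 is prime, so 244 is a quadratic residue mod 839.

yes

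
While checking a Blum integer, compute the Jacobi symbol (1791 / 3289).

-1

(1791 / 3289)
  = (3289 / 1791)    [QR: 3289 ≡ 1 mod 4, sign kept]
  = (1498 / 1791)    [3289 ≡ 1498 mod 1791]
  = (749 / 1791)    [1791 ≡ 7 mod 8 ⇒ (2 / 1791) = +1]
  = (1791 / 749)    [QR: 749 ≡ 1 mod 4, sign kept]
  = (293 / 749)    [1791 ≡ 293 mod 749]
  = (749 / 293)    [QR: 293 ≡ 1 mod 4, sign kept]
  = (163 / 293)    [749 ≡ 163 mod 293]
  = (293 / 163)    [QR: 293 ≡ 1 mod 4, sign kept]
  = (130 / 163)    [293 ≡ 130 mod 163]
  = -(65 / 163)    [163 ≡ 3 mod 8 ⇒ (2 / 163) = -1]
  = -(163 / 65)    [QR: 65 ≡ 1 mod 4, sign kept]
  = -(33 / 65)    [163 ≡ 33 mod 65]
  = -(65 / 33)    [QR: 33 ≡ 1 mod 4, sign kept]
  = -(32 / 33)    [65 ≡ 32 mod 33]
  = -(1 / 33)    [33 ≡ 1 mod 8 ⇒ (2 / 33)^5 = +1]
  = -1    [(1 / 33) = 1]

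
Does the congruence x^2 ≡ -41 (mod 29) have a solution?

(-41/29)
  = (17/29)    [-41 ≡ 17 mod 29]
  = (29/17)    [QR: 17 ≡ 1 mod 4, sign kept]
  = (12/17)    [29 ≡ 12 mod 17]
  = (3/17)    [17 ≡ 1 mod 8 ⇒ (2/17)^2 = +1]
  = (17/3)    [QR: 17 ≡ 1 mod 4, sign kept]
  = (2/3)    [17 ≡ 2 mod 3]
  = -(1/3)    [3 ≡ 3 mod 8 ⇒ (2/3) = -1]
  = -1    [(1/3) = 1]
(-41/29) = -1, and 29 is prime, so -41 is not a quadratic residue mod 29.

no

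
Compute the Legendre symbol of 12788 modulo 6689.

Reduce the numerator: 12788 ≡ 6099 (mod 6689), so (12788|6689) = (6099|6689).
6689 ≡ 1 (mod 4), so quadratic reciprocity gives (6099|6689) = (6689|6099). Reduce: 6689 ≡ 590 (mod 6099). Now have (590|6099).
Factor out 2: 590 = 2·295. Since 6099 ≡ 3 (mod 8), (2|6099) = -1. Now have -(295|6099).
Both 295 ≡ 3 and 6099 ≡ 3 (mod 4), so reciprocity gives (295|6099) = -(6099|295). Reduce: 6099 ≡ 199 (mod 295). Now have (199|295).
Both 199 ≡ 3 and 295 ≡ 3 (mod 4), so reciprocity gives (199|295) = -(295|199). Reduce: 295 ≡ 96 (mod 199). Now have -(96|199).
Factor out 2: 96 = 2^5·3. Since 199 ≡ 7 (mod 8), (2|199) = +1, and (2|199)^5 = +1. Now have -(3|199).
Both 3 ≡ 3 and 199 ≡ 3 (mod 4), so reciprocity gives (3|199) = -(199|3). Reduce: 199 ≡ 1 (mod 3). Now have (1|3).
(1|3) = 1. Collecting the sign factors: 1.

1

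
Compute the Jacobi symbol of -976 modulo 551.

1

(-976 / 551)
  = (126 / 551)    [-976 ≡ 126 mod 551]
  = (63 / 551)    [551 ≡ 7 mod 8 ⇒ (2 / 551) = +1]
  = -(551 / 63)    [QR: both ≡ 3 mod 4, sign flips]
  = -(47 / 63)    [551 ≡ 47 mod 63]
  = (63 / 47)    [QR: both ≡ 3 mod 4, sign flips]
  = (16 / 47)    [63 ≡ 16 mod 47]
  = (1 / 47)    [47 ≡ 7 mod 8 ⇒ (2 / 47)^4 = +1]
  = 1    [(1 / 47) = 1]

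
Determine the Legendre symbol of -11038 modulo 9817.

Reduce the numerator: -11038 ≡ 8596 (mod 9817), so (-11038/9817) = (8596/9817).
Factor out 2: 8596 = 2^2·2149. Since 9817 ≡ 1 (mod 8), (2/9817) = +1, and (2/9817)^2 = +1. Now have (2149/9817).
2149 ≡ 1 (mod 4), so quadratic reciprocity gives (2149/9817) = (9817/2149). Reduce: 9817 ≡ 1221 (mod 2149). Now have (1221/2149).
1221 ≡ 1 (mod 4), so quadratic reciprocity gives (1221/2149) = (2149/1221). Reduce: 2149 ≡ 928 (mod 1221). Now have (928/1221).
Factor out 2: 928 = 2^5·29. Since 1221 ≡ 5 (mod 8), (2/1221) = -1, and (2/1221)^5 = -1. Now have -(29/1221).
29 ≡ 1 (mod 4), so quadratic reciprocity gives (29/1221) = (1221/29). Reduce: 1221 ≡ 3 (mod 29). Now have -(3/29).
29 ≡ 1 (mod 4), so quadratic reciprocity gives (3/29) = (29/3). Reduce: 29 ≡ 2 (mod 3). Now have -(2/3).
Factor out 2: 2 = 2. Since 3 ≡ 3 (mod 8), (2/3) = -1. Now have (1/3).
(1/3) = 1. Collecting the sign factors: 1.

1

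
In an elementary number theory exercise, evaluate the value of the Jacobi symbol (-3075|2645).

(-3075|2645)
  = (3075|2645)    [2645 ≡ 1 mod 4 ⇒ (-1|2645) = +1]
  = (430|2645)    [3075 ≡ 430 mod 2645]
  = -(215|2645)    [2645 ≡ 5 mod 8 ⇒ (2|2645) = -1]
  = -(2645|215)    [QR: 2645 ≡ 1 mod 4, sign kept]
  = -(65|215)    [2645 ≡ 65 mod 215]
  = -(215|65)    [QR: 65 ≡ 1 mod 4, sign kept]
  = -(20|65)    [215 ≡ 20 mod 65]
  = -(5|65)    [65 ≡ 1 mod 8 ⇒ (2|65)^2 = +1]
  = -(65|5)    [QR: 5 ≡ 1 mod 4, sign kept]
  = -(0|5)    [65 ≡ 0 mod 5]
  = 0    [numerator 0, gcd > 1]

0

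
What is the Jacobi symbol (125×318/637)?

By multiplicativity, (125·318/637) = (125/637)·(318/637).
First factor (125/637):
(125/637)
  = (637/125)    [QR: 125 ≡ 1 mod 4, sign kept]
  = (12/125)    [637 ≡ 12 mod 125]
  = (3/125)    [125 ≡ 5 mod 8 ⇒ (2/125)^2 = +1]
  = (125/3)    [QR: 125 ≡ 1 mod 4, sign kept]
  = (2/3)    [125 ≡ 2 mod 3]
  = -(1/3)    [3 ≡ 3 mod 8 ⇒ (2/3) = -1]
  = -1    [(1/3) = 1]
Second factor (318/637):
(318/637)
  = -(159/637)    [637 ≡ 5 mod 8 ⇒ (2/637) = -1]
  = -(637/159)    [QR: 637 ≡ 1 mod 4, sign kept]
  = -(1/159)    [637 ≡ 1 mod 159]
  = -1    [(1/159) = 1]
Product: (-1)·(-1) = 1.

1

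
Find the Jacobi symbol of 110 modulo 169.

1

(110 / 169)
  = (55 / 169)    [169 ≡ 1 mod 8 ⇒ (2 / 169) = +1]
  = (169 / 55)    [QR: 169 ≡ 1 mod 4, sign kept]
  = (4 / 55)    [169 ≡ 4 mod 55]
  = (1 / 55)    [55 ≡ 7 mod 8 ⇒ (2 / 55)^2 = +1]
  = 1    [(1 / 55) = 1]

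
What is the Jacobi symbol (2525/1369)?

Reduce the numerator: 2525 ≡ 1156 (mod 1369), so (2525/1369) = (1156/1369).
Factor out 2: 1156 = 2^2·289. Since 1369 ≡ 1 (mod 8), (2/1369) = +1, and (2/1369)^2 = +1. Now have (289/1369).
289 ≡ 1 (mod 4), so quadratic reciprocity gives (289/1369) = (1369/289). Reduce: 1369 ≡ 213 (mod 289). Now have (213/289).
213 ≡ 1 (mod 4), so quadratic reciprocity gives (213/289) = (289/213). Reduce: 289 ≡ 76 (mod 213). Now have (76/213).
Factor out 2: 76 = 2^2·19. Since 213 ≡ 5 (mod 8), (2/213) = -1, and (2/213)^2 = +1. Now have (19/213).
213 ≡ 1 (mod 4), so quadratic reciprocity gives (19/213) = (213/19). Reduce: 213 ≡ 4 (mod 19). Now have (4/19).
Factor out 2: 4 = 2^2. Since 19 ≡ 3 (mod 8), (2/19) = -1, and (2/19)^2 = +1. Now have (1/19).
(1/19) = 1. Collecting the sign factors: 1.

1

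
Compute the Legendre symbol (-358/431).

(-358/431)
  = -(358/431)    [431 ≡ 3 mod 4 ⇒ (-1/431) = -1]
  = -(179/431)    [431 ≡ 7 mod 8 ⇒ (2/431) = +1]
  = (431/179)    [QR: both ≡ 3 mod 4, sign flips]
  = (73/179)    [431 ≡ 73 mod 179]
  = (179/73)    [QR: 73 ≡ 1 mod 4, sign kept]
  = (33/73)    [179 ≡ 33 mod 73]
  = (73/33)    [QR: 33 ≡ 1 mod 4, sign kept]
  = (7/33)    [73 ≡ 7 mod 33]
  = (33/7)    [QR: 33 ≡ 1 mod 4, sign kept]
  = (5/7)    [33 ≡ 5 mod 7]
  = (7/5)    [QR: 5 ≡ 1 mod 4, sign kept]
  = (2/5)    [7 ≡ 2 mod 5]
  = -(1/5)    [5 ≡ 5 mod 8 ⇒ (2/5) = -1]
  = -1    [(1/5) = 1]

-1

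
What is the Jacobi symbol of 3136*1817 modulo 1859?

By multiplicativity, (3136·1817|1859) = (3136|1859)·(1817|1859).
First factor (3136|1859):
Reduce the numerator: 3136 ≡ 1277 (mod 1859), so (3136|1859) = (1277|1859).
1277 ≡ 1 (mod 4), so quadratic reciprocity gives (1277|1859) = (1859|1277). Reduce: 1859 ≡ 582 (mod 1277). Now have (582|1277).
Factor out 2: 582 = 2·291. Since 1277 ≡ 5 (mod 8), (2|1277) = -1. Now have -(291|1277).
1277 ≡ 1 (mod 4), so quadratic reciprocity gives (291|1277) = (1277|291). Reduce: 1277 ≡ 113 (mod 291). Now have -(113|291).
113 ≡ 1 (mod 4), so quadratic reciprocity gives (113|291) = (291|113). Reduce: 291 ≡ 65 (mod 113). Now have -(65|113).
65 ≡ 1 (mod 4), so quadratic reciprocity gives (65|113) = (113|65). Reduce: 113 ≡ 48 (mod 65). Now have -(48|65).
Factor out 2: 48 = 2^4·3. Since 65 ≡ 1 (mod 8), (2|65) = +1, and (2|65)^4 = +1. Now have -(3|65).
65 ≡ 1 (mod 4), so quadratic reciprocity gives (3|65) = (65|3). Reduce: 65 ≡ 2 (mod 3). Now have -(2|3).
Factor out 2: 2 = 2. Since 3 ≡ 3 (mod 8), (2|3) = -1. Now have (1|3).
(1|3) = 1. Collecting the sign factors: 1.
Second factor (1817|1859):
1817 ≡ 1 (mod 4), so quadratic reciprocity gives (1817|1859) = (1859|1817). Reduce: 1859 ≡ 42 (mod 1817). Now have (42|1817).
Factor out 2: 42 = 2·21. Since 1817 ≡ 1 (mod 8), (2|1817) = +1. Now have (21|1817).
21 ≡ 1 (mod 4), so quadratic reciprocity gives (21|1817) = (1817|21). Reduce: 1817 ≡ 11 (mod 21). Now have (11|21).
21 ≡ 1 (mod 4), so quadratic reciprocity gives (11|21) = (21|11). Reduce: 21 ≡ 10 (mod 11). Now have (10|11).
Factor out 2: 10 = 2·5. Since 11 ≡ 3 (mod 8), (2|11) = -1. Now have -(5|11).
5 ≡ 1 (mod 4), so quadratic reciprocity gives (5|11) = (11|5). Reduce: 11 ≡ 1 (mod 5). Now have -(1|5).
(1|5) = 1. Collecting the sign factors: -1.
Product: (1)·(-1) = -1.

-1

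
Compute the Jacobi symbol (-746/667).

-1

Reduce the numerator: -746 ≡ 588 (mod 667), so (-746/667) = (588/667).
Factor out 2: 588 = 2^2·147. Since 667 ≡ 3 (mod 8), (2/667) = -1, and (2/667)^2 = +1. Now have (147/667).
Both 147 ≡ 3 and 667 ≡ 3 (mod 4), so reciprocity gives (147/667) = -(667/147). Reduce: 667 ≡ 79 (mod 147). Now have -(79/147).
Both 79 ≡ 3 and 147 ≡ 3 (mod 4), so reciprocity gives (79/147) = -(147/79). Reduce: 147 ≡ 68 (mod 79). Now have (68/79).
Factor out 2: 68 = 2^2·17. Since 79 ≡ 7 (mod 8), (2/79) = +1, and (2/79)^2 = +1. Now have (17/79).
17 ≡ 1 (mod 4), so quadratic reciprocity gives (17/79) = (79/17). Reduce: 79 ≡ 11 (mod 17). Now have (11/17).
17 ≡ 1 (mod 4), so quadratic reciprocity gives (11/17) = (17/11). Reduce: 17 ≡ 6 (mod 11). Now have (6/11).
Factor out 2: 6 = 2·3. Since 11 ≡ 3 (mod 8), (2/11) = -1. Now have -(3/11).
Both 3 ≡ 3 and 11 ≡ 3 (mod 4), so reciprocity gives (3/11) = -(11/3). Reduce: 11 ≡ 2 (mod 3). Now have (2/3).
Factor out 2: 2 = 2. Since 3 ≡ 3 (mod 8), (2/3) = -1. Now have -(1/3).
(1/3) = 1. Collecting the sign factors: -1.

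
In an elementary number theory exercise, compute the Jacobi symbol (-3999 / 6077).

(-3999 / 6077)
  = (3999 / 6077)    [6077 ≡ 1 mod 4 ⇒ (-1 / 6077) = +1]
  = (6077 / 3999)    [QR: 6077 ≡ 1 mod 4, sign kept]
  = (2078 / 3999)    [6077 ≡ 2078 mod 3999]
  = (1039 / 3999)    [3999 ≡ 7 mod 8 ⇒ (2 / 3999) = +1]
  = -(3999 / 1039)    [QR: both ≡ 3 mod 4, sign flips]
  = -(882 / 1039)    [3999 ≡ 882 mod 1039]
  = -(441 / 1039)    [1039 ≡ 7 mod 8 ⇒ (2 / 1039) = +1]
  = -(1039 / 441)    [QR: 441 ≡ 1 mod 4, sign kept]
  = -(157 / 441)    [1039 ≡ 157 mod 441]
  = -(441 / 157)    [QR: 157 ≡ 1 mod 4, sign kept]
  = -(127 / 157)    [441 ≡ 127 mod 157]
  = -(157 / 127)    [QR: 157 ≡ 1 mod 4, sign kept]
  = -(30 / 127)    [157 ≡ 30 mod 127]
  = -(15 / 127)    [127 ≡ 7 mod 8 ⇒ (2 / 127) = +1]
  = (127 / 15)    [QR: both ≡ 3 mod 4, sign flips]
  = (7 / 15)    [127 ≡ 7 mod 15]
  = -(15 / 7)    [QR: both ≡ 3 mod 4, sign flips]
  = -(1 / 7)    [15 ≡ 1 mod 7]
  = -1    [(1 / 7) = 1]

-1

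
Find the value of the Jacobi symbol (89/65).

-1

Reduce the numerator: 89 ≡ 24 (mod 65), so (89/65) = (24/65).
Factor out 2: 24 = 2^3·3. Since 65 ≡ 1 (mod 8), (2/65) = +1, and (2/65)^3 = +1. Now have (3/65).
65 ≡ 1 (mod 4), so quadratic reciprocity gives (3/65) = (65/3). Reduce: 65 ≡ 2 (mod 3). Now have (2/3).
Factor out 2: 2 = 2. Since 3 ≡ 3 (mod 8), (2/3) = -1. Now have -(1/3).
(1/3) = 1. Collecting the sign factors: -1.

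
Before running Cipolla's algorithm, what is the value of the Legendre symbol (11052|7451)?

-1

(11052|7451)
  = (3601|7451)    [11052 ≡ 3601 mod 7451]
  = (7451|3601)    [QR: 3601 ≡ 1 mod 4, sign kept]
  = (249|3601)    [7451 ≡ 249 mod 3601]
  = (3601|249)    [QR: 249 ≡ 1 mod 4, sign kept]
  = (115|249)    [3601 ≡ 115 mod 249]
  = (249|115)    [QR: 249 ≡ 1 mod 4, sign kept]
  = (19|115)    [249 ≡ 19 mod 115]
  = -(115|19)    [QR: both ≡ 3 mod 4, sign flips]
  = -(1|19)    [115 ≡ 1 mod 19]
  = -1    [(1|19) = 1]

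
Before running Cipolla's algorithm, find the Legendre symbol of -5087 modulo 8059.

1

Reduce the numerator: -5087 ≡ 2972 (mod 8059), so (-5087/8059) = (2972/8059).
Factor out 2: 2972 = 2^2·743. Since 8059 ≡ 3 (mod 8), (2/8059) = -1, and (2/8059)^2 = +1. Now have (743/8059).
Both 743 ≡ 3 and 8059 ≡ 3 (mod 4), so reciprocity gives (743/8059) = -(8059/743). Reduce: 8059 ≡ 629 (mod 743). Now have -(629/743).
629 ≡ 1 (mod 4), so quadratic reciprocity gives (629/743) = (743/629). Reduce: 743 ≡ 114 (mod 629). Now have -(114/629).
Factor out 2: 114 = 2·57. Since 629 ≡ 5 (mod 8), (2/629) = -1. Now have (57/629).
57 ≡ 1 (mod 4), so quadratic reciprocity gives (57/629) = (629/57). Reduce: 629 ≡ 2 (mod 57). Now have (2/57).
Factor out 2: 2 = 2. Since 57 ≡ 1 (mod 8), (2/57) = +1. Now have (1/57).
(1/57) = 1. Collecting the sign factors: 1.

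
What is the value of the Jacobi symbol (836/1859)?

Factor out 2: 836 = 2^2·209. Since 1859 ≡ 3 (mod 8), (2/1859) = -1, and (2/1859)^2 = +1. Now have (209/1859).
209 ≡ 1 (mod 4), so quadratic reciprocity gives (209/1859) = (1859/209). Reduce: 1859 ≡ 187 (mod 209). Now have (187/209).
209 ≡ 1 (mod 4), so quadratic reciprocity gives (187/209) = (209/187). Reduce: 209 ≡ 22 (mod 187). Now have (22/187).
Factor out 2: 22 = 2·11. Since 187 ≡ 3 (mod 8), (2/187) = -1. Now have -(11/187).
Both 11 ≡ 3 and 187 ≡ 3 (mod 4), so reciprocity gives (11/187) = -(187/11). Reduce: 187 ≡ 0 (mod 11). Now have (0/11).
The numerator is now 0 with denominator 11 > 1: the symbol is 0.

0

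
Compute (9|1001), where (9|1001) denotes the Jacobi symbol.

9 ≡ 1 (mod 4), so quadratic reciprocity gives (9|1001) = (1001|9). Reduce: 1001 ≡ 2 (mod 9). Now have (2|9).
Factor out 2: 2 = 2. Since 9 ≡ 1 (mod 8), (2|9) = +1. Now have (1|9).
(1|9) = 1. Collecting the sign factors: 1.

1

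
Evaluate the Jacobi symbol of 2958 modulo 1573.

(2958/1573)
  = (1385/1573)    [2958 ≡ 1385 mod 1573]
  = (1573/1385)    [QR: 1385 ≡ 1 mod 4, sign kept]
  = (188/1385)    [1573 ≡ 188 mod 1385]
  = (47/1385)    [1385 ≡ 1 mod 8 ⇒ (2/1385)^2 = +1]
  = (1385/47)    [QR: 1385 ≡ 1 mod 4, sign kept]
  = (22/47)    [1385 ≡ 22 mod 47]
  = (11/47)    [47 ≡ 7 mod 8 ⇒ (2/47) = +1]
  = -(47/11)    [QR: both ≡ 3 mod 4, sign flips]
  = -(3/11)    [47 ≡ 3 mod 11]
  = (11/3)    [QR: both ≡ 3 mod 4, sign flips]
  = (2/3)    [11 ≡ 2 mod 3]
  = -(1/3)    [3 ≡ 3 mod 8 ⇒ (2/3) = -1]
  = -1    [(1/3) = 1]

-1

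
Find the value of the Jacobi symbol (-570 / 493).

-1

(-570 / 493)
  = (570 / 493)    [493 ≡ 1 mod 4 ⇒ (-1 / 493) = +1]
  = (77 / 493)    [570 ≡ 77 mod 493]
  = (493 / 77)    [QR: 77 ≡ 1 mod 4, sign kept]
  = (31 / 77)    [493 ≡ 31 mod 77]
  = (77 / 31)    [QR: 77 ≡ 1 mod 4, sign kept]
  = (15 / 31)    [77 ≡ 15 mod 31]
  = -(31 / 15)    [QR: both ≡ 3 mod 4, sign flips]
  = -(1 / 15)    [31 ≡ 1 mod 15]
  = -1    [(1 / 15) = 1]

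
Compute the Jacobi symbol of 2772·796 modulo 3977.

By multiplicativity, (2772·796 / 3977) = (2772 / 3977)·(796 / 3977).
First factor (2772 / 3977):
(2772 / 3977)
  = (693 / 3977)    [3977 ≡ 1 mod 8 ⇒ (2 / 3977)^2 = +1]
  = (3977 / 693)    [QR: 693 ≡ 1 mod 4, sign kept]
  = (512 / 693)    [3977 ≡ 512 mod 693]
  = -(1 / 693)    [693 ≡ 5 mod 8 ⇒ (2 / 693)^9 = -1]
  = -1    [(1 / 693) = 1]
Second factor (796 / 3977):
(796 / 3977)
  = (199 / 3977)    [3977 ≡ 1 mod 8 ⇒ (2 / 3977)^2 = +1]
  = (3977 / 199)    [QR: 3977 ≡ 1 mod 4, sign kept]
  = (196 / 199)    [3977 ≡ 196 mod 199]
  = (49 / 199)    [199 ≡ 7 mod 8 ⇒ (2 / 199)^2 = +1]
  = (199 / 49)    [QR: 49 ≡ 1 mod 4, sign kept]
  = (3 / 49)    [199 ≡ 3 mod 49]
  = (49 / 3)    [QR: 49 ≡ 1 mod 4, sign kept]
  = (1 / 3)    [49 ≡ 1 mod 3]
  = 1    [(1 / 3) = 1]
Product: (-1)·(1) = -1.

-1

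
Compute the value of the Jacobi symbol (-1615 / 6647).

Pull out -1: (-1615 / 6647) = (-1 / 6647)·(1615 / 6647). Since 6647 ≡ 3 (mod 4), (-1 / 6647) = -1. Now have -(1615 / 6647).
Both 1615 ≡ 3 and 6647 ≡ 3 (mod 4), so reciprocity gives (1615 / 6647) = -(6647 / 1615). Reduce: 6647 ≡ 187 (mod 1615). Now have (187 / 1615).
Both 187 ≡ 3 and 1615 ≡ 3 (mod 4), so reciprocity gives (187 / 1615) = -(1615 / 187). Reduce: 1615 ≡ 119 (mod 187). Now have -(119 / 187).
Both 119 ≡ 3 and 187 ≡ 3 (mod 4), so reciprocity gives (119 / 187) = -(187 / 119). Reduce: 187 ≡ 68 (mod 119). Now have (68 / 119).
Factor out 2: 68 = 2^2·17. Since 119 ≡ 7 (mod 8), (2 / 119) = +1, and (2 / 119)^2 = +1. Now have (17 / 119).
17 ≡ 1 (mod 4), so quadratic reciprocity gives (17 / 119) = (119 / 17). Reduce: 119 ≡ 0 (mod 17). Now have (0 / 17).
The numerator is now 0 with denominator 17 > 1: the symbol is 0.

0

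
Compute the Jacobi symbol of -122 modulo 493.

-1

Reduce the numerator: -122 ≡ 371 (mod 493), so (-122 / 493) = (371 / 493).
493 ≡ 1 (mod 4), so quadratic reciprocity gives (371 / 493) = (493 / 371). Reduce: 493 ≡ 122 (mod 371). Now have (122 / 371).
Factor out 2: 122 = 2·61. Since 371 ≡ 3 (mod 8), (2 / 371) = -1. Now have -(61 / 371).
61 ≡ 1 (mod 4), so quadratic reciprocity gives (61 / 371) = (371 / 61). Reduce: 371 ≡ 5 (mod 61). Now have -(5 / 61).
5 ≡ 1 (mod 4), so quadratic reciprocity gives (5 / 61) = (61 / 5). Reduce: 61 ≡ 1 (mod 5). Now have -(1 / 5).
(1 / 5) = 1. Collecting the sign factors: -1.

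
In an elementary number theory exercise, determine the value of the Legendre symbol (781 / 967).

1

(781 / 967)
  = (967 / 781)    [QR: 781 ≡ 1 mod 4, sign kept]
  = (186 / 781)    [967 ≡ 186 mod 781]
  = -(93 / 781)    [781 ≡ 5 mod 8 ⇒ (2 / 781) = -1]
  = -(781 / 93)    [QR: 93 ≡ 1 mod 4, sign kept]
  = -(37 / 93)    [781 ≡ 37 mod 93]
  = -(93 / 37)    [QR: 37 ≡ 1 mod 4, sign kept]
  = -(19 / 37)    [93 ≡ 19 mod 37]
  = -(37 / 19)    [QR: 37 ≡ 1 mod 4, sign kept]
  = -(18 / 19)    [37 ≡ 18 mod 19]
  = (9 / 19)    [19 ≡ 3 mod 8 ⇒ (2 / 19) = -1]
  = (19 / 9)    [QR: 9 ≡ 1 mod 4, sign kept]
  = (1 / 9)    [19 ≡ 1 mod 9]
  = 1    [(1 / 9) = 1]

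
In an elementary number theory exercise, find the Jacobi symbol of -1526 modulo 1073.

(-1526/1073)
  = (620/1073)    [-1526 ≡ 620 mod 1073]
  = (155/1073)    [1073 ≡ 1 mod 8 ⇒ (2/1073)^2 = +1]
  = (1073/155)    [QR: 1073 ≡ 1 mod 4, sign kept]
  = (143/155)    [1073 ≡ 143 mod 155]
  = -(155/143)    [QR: both ≡ 3 mod 4, sign flips]
  = -(12/143)    [155 ≡ 12 mod 143]
  = -(3/143)    [143 ≡ 7 mod 8 ⇒ (2/143)^2 = +1]
  = (143/3)    [QR: both ≡ 3 mod 4, sign flips]
  = (2/3)    [143 ≡ 2 mod 3]
  = -(1/3)    [3 ≡ 3 mod 8 ⇒ (2/3) = -1]
  = -1    [(1/3) = 1]

-1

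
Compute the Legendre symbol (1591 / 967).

1

Reduce the numerator: 1591 ≡ 624 (mod 967), so (1591 / 967) = (624 / 967).
Factor out 2: 624 = 2^4·39. Since 967 ≡ 7 (mod 8), (2 / 967) = +1, and (2 / 967)^4 = +1. Now have (39 / 967).
Both 39 ≡ 3 and 967 ≡ 3 (mod 4), so reciprocity gives (39 / 967) = -(967 / 39). Reduce: 967 ≡ 31 (mod 39). Now have -(31 / 39).
Both 31 ≡ 3 and 39 ≡ 3 (mod 4), so reciprocity gives (31 / 39) = -(39 / 31). Reduce: 39 ≡ 8 (mod 31). Now have (8 / 31).
Factor out 2: 8 = 2^3. Since 31 ≡ 7 (mod 8), (2 / 31) = +1, and (2 / 31)^3 = +1. Now have (1 / 31).
(1 / 31) = 1. Collecting the sign factors: 1.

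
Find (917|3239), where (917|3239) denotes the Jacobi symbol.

917 ≡ 1 (mod 4), so quadratic reciprocity gives (917|3239) = (3239|917). Reduce: 3239 ≡ 488 (mod 917). Now have (488|917).
Factor out 2: 488 = 2^3·61. Since 917 ≡ 5 (mod 8), (2|917) = -1, and (2|917)^3 = -1. Now have -(61|917).
61 ≡ 1 (mod 4), so quadratic reciprocity gives (61|917) = (917|61). Reduce: 917 ≡ 2 (mod 61). Now have -(2|61).
Factor out 2: 2 = 2. Since 61 ≡ 5 (mod 8), (2|61) = -1. Now have (1|61).
(1|61) = 1. Collecting the sign factors: 1.

1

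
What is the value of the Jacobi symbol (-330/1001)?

0

Reduce the numerator: -330 ≡ 671 (mod 1001), so (-330/1001) = (671/1001).
1001 ≡ 1 (mod 4), so quadratic reciprocity gives (671/1001) = (1001/671). Reduce: 1001 ≡ 330 (mod 671). Now have (330/671).
Factor out 2: 330 = 2·165. Since 671 ≡ 7 (mod 8), (2/671) = +1. Now have (165/671).
165 ≡ 1 (mod 4), so quadratic reciprocity gives (165/671) = (671/165). Reduce: 671 ≡ 11 (mod 165). Now have (11/165).
165 ≡ 1 (mod 4), so quadratic reciprocity gives (11/165) = (165/11). Reduce: 165 ≡ 0 (mod 11). Now have (0/11).
The numerator is now 0 with denominator 11 > 1: the symbol is 0.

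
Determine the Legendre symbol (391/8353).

-1

8353 ≡ 1 (mod 4), so quadratic reciprocity gives (391/8353) = (8353/391). Reduce: 8353 ≡ 142 (mod 391). Now have (142/391).
Factor out 2: 142 = 2·71. Since 391 ≡ 7 (mod 8), (2/391) = +1. Now have (71/391).
Both 71 ≡ 3 and 391 ≡ 3 (mod 4), so reciprocity gives (71/391) = -(391/71). Reduce: 391 ≡ 36 (mod 71). Now have -(36/71).
Factor out 2: 36 = 2^2·9. Since 71 ≡ 7 (mod 8), (2/71) = +1, and (2/71)^2 = +1. Now have -(9/71).
9 ≡ 1 (mod 4), so quadratic reciprocity gives (9/71) = (71/9). Reduce: 71 ≡ 8 (mod 9). Now have -(8/9).
Factor out 2: 8 = 2^3. Since 9 ≡ 1 (mod 8), (2/9) = +1, and (2/9)^3 = +1. Now have -(1/9).
(1/9) = 1. Collecting the sign factors: -1.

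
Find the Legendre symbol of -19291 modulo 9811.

-1

Reduce the numerator: -19291 ≡ 331 (mod 9811), so (-19291 / 9811) = (331 / 9811).
Both 331 ≡ 3 and 9811 ≡ 3 (mod 4), so reciprocity gives (331 / 9811) = -(9811 / 331). Reduce: 9811 ≡ 212 (mod 331). Now have -(212 / 331).
Factor out 2: 212 = 2^2·53. Since 331 ≡ 3 (mod 8), (2 / 331) = -1, and (2 / 331)^2 = +1. Now have -(53 / 331).
53 ≡ 1 (mod 4), so quadratic reciprocity gives (53 / 331) = (331 / 53). Reduce: 331 ≡ 13 (mod 53). Now have -(13 / 53).
13 ≡ 1 (mod 4), so quadratic reciprocity gives (13 / 53) = (53 / 13). Reduce: 53 ≡ 1 (mod 13). Now have -(1 / 13).
(1 / 13) = 1. Collecting the sign factors: -1.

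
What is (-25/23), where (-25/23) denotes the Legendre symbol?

Pull out -1: (-25/23) = (-1/23)·(25/23). Since 23 ≡ 3 (mod 4), (-1/23) = -1. Now have -(25/23).
Reduce the numerator: 25 ≡ 2 (mod 23), so (25/23) = (2/23).
Factor out 2: 2 = 2. Since 23 ≡ 7 (mod 8), (2/23) = +1. Now have -(1/23).
(1/23) = 1. Collecting the sign factors: -1.

-1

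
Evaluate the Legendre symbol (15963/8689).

1

(15963/8689)
  = (7274/8689)    [15963 ≡ 7274 mod 8689]
  = (3637/8689)    [8689 ≡ 1 mod 8 ⇒ (2/8689) = +1]
  = (8689/3637)    [QR: 3637 ≡ 1 mod 4, sign kept]
  = (1415/3637)    [8689 ≡ 1415 mod 3637]
  = (3637/1415)    [QR: 3637 ≡ 1 mod 4, sign kept]
  = (807/1415)    [3637 ≡ 807 mod 1415]
  = -(1415/807)    [QR: both ≡ 3 mod 4, sign flips]
  = -(608/807)    [1415 ≡ 608 mod 807]
  = -(19/807)    [807 ≡ 7 mod 8 ⇒ (2/807)^5 = +1]
  = (807/19)    [QR: both ≡ 3 mod 4, sign flips]
  = (9/19)    [807 ≡ 9 mod 19]
  = (19/9)    [QR: 9 ≡ 1 mod 4, sign kept]
  = (1/9)    [19 ≡ 1 mod 9]
  = 1    [(1/9) = 1]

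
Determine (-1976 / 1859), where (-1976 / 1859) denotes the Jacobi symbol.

(-1976 / 1859)
  = (1742 / 1859)    [-1976 ≡ 1742 mod 1859]
  = -(871 / 1859)    [1859 ≡ 3 mod 8 ⇒ (2 / 1859) = -1]
  = (1859 / 871)    [QR: both ≡ 3 mod 4, sign flips]
  = (117 / 871)    [1859 ≡ 117 mod 871]
  = (871 / 117)    [QR: 117 ≡ 1 mod 4, sign kept]
  = (52 / 117)    [871 ≡ 52 mod 117]
  = (13 / 117)    [117 ≡ 5 mod 8 ⇒ (2 / 117)^2 = +1]
  = (117 / 13)    [QR: 13 ≡ 1 mod 4, sign kept]
  = (0 / 13)    [117 ≡ 0 mod 13]
  = 0    [numerator 0, gcd > 1]

0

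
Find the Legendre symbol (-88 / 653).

(-88 / 653)
  = (565 / 653)    [-88 ≡ 565 mod 653]
  = (653 / 565)    [QR: 565 ≡ 1 mod 4, sign kept]
  = (88 / 565)    [653 ≡ 88 mod 565]
  = -(11 / 565)    [565 ≡ 5 mod 8 ⇒ (2 / 565)^3 = -1]
  = -(565 / 11)    [QR: 565 ≡ 1 mod 4, sign kept]
  = -(4 / 11)    [565 ≡ 4 mod 11]
  = -(1 / 11)    [11 ≡ 3 mod 8 ⇒ (2 / 11)^2 = +1]
  = -1    [(1 / 11) = 1]

-1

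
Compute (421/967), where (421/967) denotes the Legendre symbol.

421 ≡ 1 (mod 4), so quadratic reciprocity gives (421/967) = (967/421). Reduce: 967 ≡ 125 (mod 421). Now have (125/421).
125 ≡ 1 (mod 4), so quadratic reciprocity gives (125/421) = (421/125). Reduce: 421 ≡ 46 (mod 125). Now have (46/125).
Factor out 2: 46 = 2·23. Since 125 ≡ 5 (mod 8), (2/125) = -1. Now have -(23/125).
125 ≡ 1 (mod 4), so quadratic reciprocity gives (23/125) = (125/23). Reduce: 125 ≡ 10 (mod 23). Now have -(10/23).
Factor out 2: 10 = 2·5. Since 23 ≡ 7 (mod 8), (2/23) = +1. Now have -(5/23).
5 ≡ 1 (mod 4), so quadratic reciprocity gives (5/23) = (23/5). Reduce: 23 ≡ 3 (mod 5). Now have -(3/5).
5 ≡ 1 (mod 4), so quadratic reciprocity gives (3/5) = (5/3). Reduce: 5 ≡ 2 (mod 3). Now have -(2/3).
Factor out 2: 2 = 2. Since 3 ≡ 3 (mod 8), (2/3) = -1. Now have (1/3).
(1/3) = 1. Collecting the sign factors: 1.

1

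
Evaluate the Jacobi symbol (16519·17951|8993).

-1

By multiplicativity, (16519·17951|8993) = (16519|8993)·(17951|8993).
First factor (16519|8993):
(16519|8993)
  = (7526|8993)    [16519 ≡ 7526 mod 8993]
  = (3763|8993)    [8993 ≡ 1 mod 8 ⇒ (2|8993) = +1]
  = (8993|3763)    [QR: 8993 ≡ 1 mod 4, sign kept]
  = (1467|3763)    [8993 ≡ 1467 mod 3763]
  = -(3763|1467)    [QR: both ≡ 3 mod 4, sign flips]
  = -(829|1467)    [3763 ≡ 829 mod 1467]
  = -(1467|829)    [QR: 829 ≡ 1 mod 4, sign kept]
  = -(638|829)    [1467 ≡ 638 mod 829]
  = (319|829)    [829 ≡ 5 mod 8 ⇒ (2|829) = -1]
  = (829|319)    [QR: 829 ≡ 1 mod 4, sign kept]
  = (191|319)    [829 ≡ 191 mod 319]
  = -(319|191)    [QR: both ≡ 3 mod 4, sign flips]
  = -(128|191)    [319 ≡ 128 mod 191]
  = -(1|191)    [191 ≡ 7 mod 8 ⇒ (2|191)^7 = +1]
  = -1    [(1|191) = 1]
Second factor (17951|8993):
(17951|8993)
  = (8958|8993)    [17951 ≡ 8958 mod 8993]
  = (4479|8993)    [8993 ≡ 1 mod 8 ⇒ (2|8993) = +1]
  = (8993|4479)    [QR: 8993 ≡ 1 mod 4, sign kept]
  = (35|4479)    [8993 ≡ 35 mod 4479]
  = -(4479|35)    [QR: both ≡ 3 mod 4, sign flips]
  = -(34|35)    [4479 ≡ 34 mod 35]
  = (17|35)    [35 ≡ 3 mod 8 ⇒ (2|35) = -1]
  = (35|17)    [QR: 17 ≡ 1 mod 4, sign kept]
  = (1|17)    [35 ≡ 1 mod 17]
  = 1    [(1|17) = 1]
Product: (-1)·(1) = -1.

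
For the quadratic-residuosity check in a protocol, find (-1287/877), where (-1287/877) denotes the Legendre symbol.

1

Reduce the numerator: -1287 ≡ 467 (mod 877), so (-1287/877) = (467/877).
877 ≡ 1 (mod 4), so quadratic reciprocity gives (467/877) = (877/467). Reduce: 877 ≡ 410 (mod 467). Now have (410/467).
Factor out 2: 410 = 2·205. Since 467 ≡ 3 (mod 8), (2/467) = -1. Now have -(205/467).
205 ≡ 1 (mod 4), so quadratic reciprocity gives (205/467) = (467/205). Reduce: 467 ≡ 57 (mod 205). Now have -(57/205).
57 ≡ 1 (mod 4), so quadratic reciprocity gives (57/205) = (205/57). Reduce: 205 ≡ 34 (mod 57). Now have -(34/57).
Factor out 2: 34 = 2·17. Since 57 ≡ 1 (mod 8), (2/57) = +1. Now have -(17/57).
17 ≡ 1 (mod 4), so quadratic reciprocity gives (17/57) = (57/17). Reduce: 57 ≡ 6 (mod 17). Now have -(6/17).
Factor out 2: 6 = 2·3. Since 17 ≡ 1 (mod 8), (2/17) = +1. Now have -(3/17).
17 ≡ 1 (mod 4), so quadratic reciprocity gives (3/17) = (17/3). Reduce: 17 ≡ 2 (mod 3). Now have -(2/3).
Factor out 2: 2 = 2. Since 3 ≡ 3 (mod 8), (2/3) = -1. Now have (1/3).
(1/3) = 1. Collecting the sign factors: 1.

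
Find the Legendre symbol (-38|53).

Reduce the numerator: -38 ≡ 15 (mod 53), so (-38|53) = (15|53).
53 ≡ 1 (mod 4), so quadratic reciprocity gives (15|53) = (53|15). Reduce: 53 ≡ 8 (mod 15). Now have (8|15).
Factor out 2: 8 = 2^3. Since 15 ≡ 7 (mod 8), (2|15) = +1, and (2|15)^3 = +1. Now have (1|15).
(1|15) = 1. Collecting the sign factors: 1.

1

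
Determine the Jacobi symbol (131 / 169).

1

169 ≡ 1 (mod 4), so quadratic reciprocity gives (131 / 169) = (169 / 131). Reduce: 169 ≡ 38 (mod 131). Now have (38 / 131).
Factor out 2: 38 = 2·19. Since 131 ≡ 3 (mod 8), (2 / 131) = -1. Now have -(19 / 131).
Both 19 ≡ 3 and 131 ≡ 3 (mod 4), so reciprocity gives (19 / 131) = -(131 / 19). Reduce: 131 ≡ 17 (mod 19). Now have (17 / 19).
17 ≡ 1 (mod 4), so quadratic reciprocity gives (17 / 19) = (19 / 17). Reduce: 19 ≡ 2 (mod 17). Now have (2 / 17).
Factor out 2: 2 = 2. Since 17 ≡ 1 (mod 8), (2 / 17) = +1. Now have (1 / 17).
(1 / 17) = 1. Collecting the sign factors: 1.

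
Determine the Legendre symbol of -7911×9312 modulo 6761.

-1

By multiplicativity, (-7911·9312 / 6761) = (-7911 / 6761)·(9312 / 6761).
First factor (-7911 / 6761):
Pull out -1: (-7911 / 6761) = (-1 / 6761)·(7911 / 6761). Since 6761 ≡ 1 (mod 4), (-1 / 6761) = +1. Now have (7911 / 6761).
Reduce the numerator: 7911 ≡ 1150 (mod 6761), so (7911 / 6761) = (1150 / 6761).
Factor out 2: 1150 = 2·575. Since 6761 ≡ 1 (mod 8), (2 / 6761) = +1. Now have (575 / 6761).
6761 ≡ 1 (mod 4), so quadratic reciprocity gives (575 / 6761) = (6761 / 575). Reduce: 6761 ≡ 436 (mod 575). Now have (436 / 575).
Factor out 2: 436 = 2^2·109. Since 575 ≡ 7 (mod 8), (2 / 575) = +1, and (2 / 575)^2 = +1. Now have (109 / 575).
109 ≡ 1 (mod 4), so quadratic reciprocity gives (109 / 575) = (575 / 109). Reduce: 575 ≡ 30 (mod 109). Now have (30 / 109).
Factor out 2: 30 = 2·15. Since 109 ≡ 5 (mod 8), (2 / 109) = -1. Now have -(15 / 109).
109 ≡ 1 (mod 4), so quadratic reciprocity gives (15 / 109) = (109 / 15). Reduce: 109 ≡ 4 (mod 15). Now have -(4 / 15).
Factor out 2: 4 = 2^2. Since 15 ≡ 7 (mod 8), (2 / 15) = +1, and (2 / 15)^2 = +1. Now have -(1 / 15).
(1 / 15) = 1. Collecting the sign factors: -1.
Second factor (9312 / 6761):
Reduce the numerator: 9312 ≡ 2551 (mod 6761), so (9312 / 6761) = (2551 / 6761).
6761 ≡ 1 (mod 4), so quadratic reciprocity gives (2551 / 6761) = (6761 / 2551). Reduce: 6761 ≡ 1659 (mod 2551). Now have (1659 / 2551).
Both 1659 ≡ 3 and 2551 ≡ 3 (mod 4), so reciprocity gives (1659 / 2551) = -(2551 / 1659). Reduce: 2551 ≡ 892 (mod 1659). Now have -(892 / 1659).
Factor out 2: 892 = 2^2·223. Since 1659 ≡ 3 (mod 8), (2 / 1659) = -1, and (2 / 1659)^2 = +1. Now have -(223 / 1659).
Both 223 ≡ 3 and 1659 ≡ 3 (mod 4), so reciprocity gives (223 / 1659) = -(1659 / 223). Reduce: 1659 ≡ 98 (mod 223). Now have (98 / 223).
Factor out 2: 98 = 2·49. Since 223 ≡ 7 (mod 8), (2 / 223) = +1. Now have (49 / 223).
49 ≡ 1 (mod 4), so quadratic reciprocity gives (49 / 223) = (223 / 49). Reduce: 223 ≡ 27 (mod 49). Now have (27 / 49).
49 ≡ 1 (mod 4), so quadratic reciprocity gives (27 / 49) = (49 / 27). Reduce: 49 ≡ 22 (mod 27). Now have (22 / 27).
Factor out 2: 22 = 2·11. Since 27 ≡ 3 (mod 8), (2 / 27) = -1. Now have -(11 / 27).
Both 11 ≡ 3 and 27 ≡ 3 (mod 4), so reciprocity gives (11 / 27) = -(27 / 11). Reduce: 27 ≡ 5 (mod 11). Now have (5 / 11).
5 ≡ 1 (mod 4), so quadratic reciprocity gives (5 / 11) = (11 / 5). Reduce: 11 ≡ 1 (mod 5). Now have (1 / 5).
(1 / 5) = 1. Collecting the sign factors: 1.
Product: (-1)·(1) = -1.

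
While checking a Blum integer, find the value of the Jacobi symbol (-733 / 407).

Reduce the numerator: -733 ≡ 81 (mod 407), so (-733 / 407) = (81 / 407).
81 ≡ 1 (mod 4), so quadratic reciprocity gives (81 / 407) = (407 / 81). Reduce: 407 ≡ 2 (mod 81). Now have (2 / 81).
Factor out 2: 2 = 2. Since 81 ≡ 1 (mod 8), (2 / 81) = +1. Now have (1 / 81).
(1 / 81) = 1. Collecting the sign factors: 1.

1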